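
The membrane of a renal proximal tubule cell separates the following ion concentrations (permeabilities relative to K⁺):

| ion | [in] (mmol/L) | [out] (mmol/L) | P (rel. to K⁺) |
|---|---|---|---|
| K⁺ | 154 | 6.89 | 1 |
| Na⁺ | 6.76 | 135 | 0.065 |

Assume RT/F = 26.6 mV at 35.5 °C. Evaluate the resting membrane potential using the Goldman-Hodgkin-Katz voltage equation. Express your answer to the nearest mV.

Vm = 26.6 · ln[(Σ P·[cation]ₒ + Σ P·[anion]ᵢ) / (Σ P·[cation]ᵢ + Σ P·[anion]ₒ)]
Numerator = 1×6.89 + 0.065×135 = 15.66
Denominator = 1×154 + 0.065×6.76 = 154.4
Vm = 26.6 · ln(0.10143) = 26.6 × (-2.2884) = -60.87 mV

-61 mV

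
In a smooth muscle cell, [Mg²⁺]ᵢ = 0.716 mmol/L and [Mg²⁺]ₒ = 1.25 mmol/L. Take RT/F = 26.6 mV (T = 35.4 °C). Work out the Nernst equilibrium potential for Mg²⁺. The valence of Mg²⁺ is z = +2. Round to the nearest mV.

7 mV

E = (26.6/z) · ln([Mg²⁺]_out/[Mg²⁺]_in) with z = +2.
= (26.6/2) · ln(1.25/0.716) = 13.30 · ln(1.746)
= 13.30 · (0.5572) = 7.41 mV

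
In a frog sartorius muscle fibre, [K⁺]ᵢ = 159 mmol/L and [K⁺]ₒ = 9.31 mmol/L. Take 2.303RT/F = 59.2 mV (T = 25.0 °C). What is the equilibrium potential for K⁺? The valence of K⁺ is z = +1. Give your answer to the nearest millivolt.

E = (59.2/z) · log₁₀([K⁺]_out/[K⁺]_in) with z = +1.
= (59.2/1) · log₁₀(9.31/159) = 59.20 · log₁₀(0.05855)
= 59.20 · (-1.2324) = -72.96 mV

-73 mV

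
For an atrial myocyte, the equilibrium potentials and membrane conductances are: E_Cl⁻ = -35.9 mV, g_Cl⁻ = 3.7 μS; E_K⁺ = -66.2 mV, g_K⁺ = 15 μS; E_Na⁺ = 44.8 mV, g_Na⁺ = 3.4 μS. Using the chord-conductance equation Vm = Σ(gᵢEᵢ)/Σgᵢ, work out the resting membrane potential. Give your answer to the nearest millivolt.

-44 mV

Σ gᵢEᵢ = 3.7·(-35.9) + 15·(-66.2) + 3.4·(44.8) = -973.51
Σ gᵢ = 3.7 + 15 + 3.4 = 22.1
Vm = -973.51 / 22.1 = -44.05 mV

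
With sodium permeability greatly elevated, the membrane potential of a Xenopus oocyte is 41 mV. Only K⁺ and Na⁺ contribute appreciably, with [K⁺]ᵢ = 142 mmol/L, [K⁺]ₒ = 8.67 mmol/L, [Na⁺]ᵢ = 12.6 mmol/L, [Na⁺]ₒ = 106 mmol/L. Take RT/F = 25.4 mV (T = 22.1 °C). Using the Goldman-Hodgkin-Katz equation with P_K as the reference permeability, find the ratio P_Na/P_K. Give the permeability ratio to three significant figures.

16.5

Let α = P_Na/P_K. GHK: Vm = 25.4·ln[(Kₒ + α·Naₒ)/(Kᵢ + α·Naᵢ)].
e^(Vm/25.4) = e^(41.0/25.4) = 5.0237
So 5.0237·(Kᵢ + α·Naᵢ) = Kₒ + α·Naₒ → α = (5.0237·142.0 − 8.67) / (106.0 − 5.0237·12.6)
α = (713.4 − 8.67) / (106.0 − 63.3) = 704.7/42.7 = 16.5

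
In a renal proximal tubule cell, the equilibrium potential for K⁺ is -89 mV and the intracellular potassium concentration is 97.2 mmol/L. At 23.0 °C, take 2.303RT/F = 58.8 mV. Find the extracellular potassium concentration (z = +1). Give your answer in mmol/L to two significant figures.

3.0 mmol/L

Nernst: E = (58.8/1) · log₁₀([out]/[in]), so log₁₀([out]/[in]) = -89.0 × 1 / 58.8 = -1.5136.
[out]/[in] = 10^(-1.5136) = 0.03065.
[out] = 0.03065 × 97.2 = 2.979 mmol/L.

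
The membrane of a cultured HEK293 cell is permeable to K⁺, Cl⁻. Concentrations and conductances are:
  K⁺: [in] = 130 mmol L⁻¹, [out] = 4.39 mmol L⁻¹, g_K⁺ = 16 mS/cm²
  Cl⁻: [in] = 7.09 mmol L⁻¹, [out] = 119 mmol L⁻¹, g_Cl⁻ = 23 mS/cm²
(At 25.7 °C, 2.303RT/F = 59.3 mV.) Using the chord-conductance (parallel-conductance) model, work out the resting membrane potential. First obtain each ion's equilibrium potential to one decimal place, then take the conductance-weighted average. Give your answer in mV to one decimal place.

-78.6 mV

E_K⁺ = (59.3/1)·log₁₀(4.39/130) = -87.3 mV
E_Cl⁻ = (59.3/-1)·log₁₀(119/7.09) = -72.6 mV
Vm = (Σ gᵢEᵢ)/(Σ gᵢ) = (16·-87.3 + 23·-72.6) / (16 + 23)
= -3066.60 / 39 = -78.63 mV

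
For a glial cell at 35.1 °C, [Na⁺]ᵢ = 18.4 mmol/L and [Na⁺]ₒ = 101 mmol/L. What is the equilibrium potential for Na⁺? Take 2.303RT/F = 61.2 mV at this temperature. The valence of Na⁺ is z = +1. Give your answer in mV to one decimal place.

E = (61.2/z) · log₁₀([Na⁺]_out/[Na⁺]_in) with z = +1.
= (61.2/1) · log₁₀(101/18.4) = 61.20 · log₁₀(5.489)
= 61.20 · (0.7395) = 45.26 mV

45.3 mV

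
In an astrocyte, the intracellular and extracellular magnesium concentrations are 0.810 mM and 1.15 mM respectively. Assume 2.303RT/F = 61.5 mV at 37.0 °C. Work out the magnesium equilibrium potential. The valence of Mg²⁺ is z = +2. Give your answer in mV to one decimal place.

4.7 mV

E = (61.5/z) · log₁₀([Mg²⁺]_out/[Mg²⁺]_in) with z = +2.
= (61.5/2) · log₁₀(1.15/0.810) = 30.75 · log₁₀(1.42)
= 30.75 · (0.1522) = 4.68 mV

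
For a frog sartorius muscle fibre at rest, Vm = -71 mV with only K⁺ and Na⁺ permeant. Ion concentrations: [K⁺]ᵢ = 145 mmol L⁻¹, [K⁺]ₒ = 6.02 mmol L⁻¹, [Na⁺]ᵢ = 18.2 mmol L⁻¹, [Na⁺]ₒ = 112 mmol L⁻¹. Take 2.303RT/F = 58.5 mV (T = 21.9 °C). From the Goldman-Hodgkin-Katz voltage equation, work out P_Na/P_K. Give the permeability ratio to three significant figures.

Let α = P_Na/P_K. GHK: Vm = 58.5·log₁₀[(Kₒ + α·Naₒ)/(Kᵢ + α·Naᵢ)].
10^(Vm/58.5) = 10^(-71.0/58.5) = 0.06114
So 0.06114·(Kᵢ + α·Naᵢ) = Kₒ + α·Naₒ → α = (0.06114·145.0 − 6.02) / (112.0 − 0.06114·18.2)
α = (8.865 − 6.02) / (112.0 − 1.113) = 2.845/110.9 = 0.02566

0.0257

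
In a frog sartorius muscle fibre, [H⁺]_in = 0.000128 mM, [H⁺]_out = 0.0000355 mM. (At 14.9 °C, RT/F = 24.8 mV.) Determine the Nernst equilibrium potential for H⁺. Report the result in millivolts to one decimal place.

-31.8 mV

E = (24.8/z) · ln([H⁺]_out/[H⁺]_in) with z = +1.
= (24.8/1) · ln(0.0000355/0.000128) = 24.80 · ln(0.2773)
= 24.80 · (-1.2825) = -31.81 mV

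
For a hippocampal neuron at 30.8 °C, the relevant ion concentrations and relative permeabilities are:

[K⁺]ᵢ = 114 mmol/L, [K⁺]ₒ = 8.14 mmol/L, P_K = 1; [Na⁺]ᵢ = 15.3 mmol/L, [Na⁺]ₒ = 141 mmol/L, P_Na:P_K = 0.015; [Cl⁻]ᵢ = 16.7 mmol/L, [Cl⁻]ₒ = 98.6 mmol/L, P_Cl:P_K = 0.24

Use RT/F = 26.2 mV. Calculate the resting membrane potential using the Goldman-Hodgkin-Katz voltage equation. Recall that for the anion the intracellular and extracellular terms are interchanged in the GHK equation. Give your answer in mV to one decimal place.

-59.4 mV

Vm = 26.2 · ln[(Σ P·[cation]ₒ + Σ P·[anion]ᵢ) / (Σ P·[cation]ᵢ + Σ P·[anion]ₒ)]
Numerator = 1×8.14 + 0.015×141 + 0.24×16.7 = 14.26
Denominator = 1×114 + 0.015×15.3 + 0.24×98.6 = 137.9
Vm = 26.2 · ln(0.10343) = 26.2 × (-2.2688) = -59.44 mV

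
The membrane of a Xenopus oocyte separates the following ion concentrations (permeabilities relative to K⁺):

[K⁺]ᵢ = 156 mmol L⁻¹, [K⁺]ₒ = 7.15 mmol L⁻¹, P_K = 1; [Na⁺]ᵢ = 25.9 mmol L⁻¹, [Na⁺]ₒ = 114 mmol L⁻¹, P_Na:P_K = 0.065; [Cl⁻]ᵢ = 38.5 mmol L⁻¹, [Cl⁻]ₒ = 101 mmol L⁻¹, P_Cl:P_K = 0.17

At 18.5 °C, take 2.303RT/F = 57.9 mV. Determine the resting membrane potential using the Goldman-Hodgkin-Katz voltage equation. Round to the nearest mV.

-53 mV

Vm = 57.9 · log₁₀[(Σ P·[cation]ₒ + Σ P·[anion]ᵢ) / (Σ P·[cation]ᵢ + Σ P·[anion]ₒ)]
Numerator = 1×7.15 + 0.065×114 + 0.17×38.5 = 21.11
Denominator = 1×156 + 0.065×25.9 + 0.17×101 = 174.9
Vm = 57.9 · log₁₀(0.1207) = 57.9 × (-0.9183) = -53.17 mV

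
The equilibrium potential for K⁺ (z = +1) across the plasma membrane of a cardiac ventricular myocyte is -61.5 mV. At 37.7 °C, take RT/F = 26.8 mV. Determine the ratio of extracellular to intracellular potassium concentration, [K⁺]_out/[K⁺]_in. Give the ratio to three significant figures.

0.101

ln([out]/[in]) = E·z/(26.8) = -61.5 × 1 / 26.8 = -2.2948
[out]/[in] = e^(-2.2948) = 0.1008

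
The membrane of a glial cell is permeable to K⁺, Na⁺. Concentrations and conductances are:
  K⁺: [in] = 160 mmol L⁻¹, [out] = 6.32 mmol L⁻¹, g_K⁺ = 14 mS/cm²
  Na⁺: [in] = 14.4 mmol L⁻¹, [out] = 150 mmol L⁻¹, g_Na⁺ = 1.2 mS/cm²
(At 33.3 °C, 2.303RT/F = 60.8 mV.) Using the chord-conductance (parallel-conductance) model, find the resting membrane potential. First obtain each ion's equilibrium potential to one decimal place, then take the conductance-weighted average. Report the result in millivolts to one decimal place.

E_K⁺ = (60.8/1)·log₁₀(6.32/160) = -85.3 mV
E_Na⁺ = (60.8/1)·log₁₀(150/14.4) = 61.9 mV
Vm = (Σ gᵢEᵢ)/(Σ gᵢ) = (14·-85.3 + 1.2·61.9) / (14 + 1.2)
= -1119.92 / 15.2 = -73.68 mV

-73.7 mV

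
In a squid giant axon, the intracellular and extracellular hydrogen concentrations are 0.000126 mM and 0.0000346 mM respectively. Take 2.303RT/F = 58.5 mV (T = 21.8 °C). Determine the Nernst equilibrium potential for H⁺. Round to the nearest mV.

E = (58.5/z) · log₁₀([H⁺]_out/[H⁺]_in) with z = +1.
= (58.5/1) · log₁₀(0.0000346/0.000126) = 58.50 · log₁₀(0.2746)
= 58.50 · (-0.5613) = -32.84 mV

-33 mV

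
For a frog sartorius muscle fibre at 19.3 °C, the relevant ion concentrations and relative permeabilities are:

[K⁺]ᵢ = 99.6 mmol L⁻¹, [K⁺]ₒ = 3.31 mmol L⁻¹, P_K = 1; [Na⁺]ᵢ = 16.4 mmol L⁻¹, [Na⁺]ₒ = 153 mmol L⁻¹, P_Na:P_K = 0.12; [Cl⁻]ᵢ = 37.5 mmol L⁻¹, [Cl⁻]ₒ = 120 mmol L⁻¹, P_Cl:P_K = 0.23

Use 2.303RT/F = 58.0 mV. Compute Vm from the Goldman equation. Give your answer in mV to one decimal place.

Vm = 58.0 · log₁₀[(Σ P·[cation]ₒ + Σ P·[anion]ᵢ) / (Σ P·[cation]ᵢ + Σ P·[anion]ₒ)]
Numerator = 1×3.31 + 0.12×153 + 0.23×37.5 = 30.29
Denominator = 1×99.6 + 0.12×16.4 + 0.23×120 = 129.2
Vm = 58.0 · log₁₀(0.23454) = 58.0 × (-0.6298) = -36.53 mV

-36.5 mV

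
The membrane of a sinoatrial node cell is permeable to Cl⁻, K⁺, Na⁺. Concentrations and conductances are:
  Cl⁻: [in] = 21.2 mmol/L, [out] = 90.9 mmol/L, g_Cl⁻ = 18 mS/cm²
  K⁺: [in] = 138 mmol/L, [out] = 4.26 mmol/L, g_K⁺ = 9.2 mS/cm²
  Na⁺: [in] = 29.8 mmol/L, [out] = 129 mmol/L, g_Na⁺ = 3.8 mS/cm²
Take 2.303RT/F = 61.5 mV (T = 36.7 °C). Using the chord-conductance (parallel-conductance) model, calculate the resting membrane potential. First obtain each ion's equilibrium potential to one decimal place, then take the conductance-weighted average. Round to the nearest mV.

-45 mV

E_Cl⁻ = (61.5/-1)·log₁₀(90.9/21.2) = -38.9 mV
E_K⁺ = (61.5/1)·log₁₀(4.26/138) = -92.9 mV
E_Na⁺ = (61.5/1)·log₁₀(129/29.8) = 39.1 mV
Vm = (Σ gᵢEᵢ)/(Σ gᵢ) = (18·-38.9 + 9.2·-92.9 + 3.8·39.1) / (18 + 9.2 + 3.8)
= -1406.30 / 31 = -45.36 mV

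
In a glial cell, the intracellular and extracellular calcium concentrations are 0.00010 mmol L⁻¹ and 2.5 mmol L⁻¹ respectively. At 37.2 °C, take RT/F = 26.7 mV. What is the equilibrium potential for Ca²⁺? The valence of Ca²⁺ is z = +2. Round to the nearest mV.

135 mV

E = (26.7/z) · ln([Ca²⁺]_out/[Ca²⁺]_in) with z = +2.
= (26.7/2) · ln(2.5/0.00010) = 13.35 · ln(2.5e+04)
= 13.35 · (10.1266) = 135.19 mV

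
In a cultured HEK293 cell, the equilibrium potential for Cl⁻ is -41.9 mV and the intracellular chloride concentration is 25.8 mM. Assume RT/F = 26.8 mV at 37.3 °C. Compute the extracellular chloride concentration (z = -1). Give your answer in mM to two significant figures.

Nernst: E = (26.8/-1) · ln([out]/[in]), so ln([out]/[in]) = -41.9 × -1 / 26.8 = 1.5634.
[out]/[in] = e^(1.5634) = 4.775.
[out] = 4.775 × 25.8 = 123.2 mM.

120 mM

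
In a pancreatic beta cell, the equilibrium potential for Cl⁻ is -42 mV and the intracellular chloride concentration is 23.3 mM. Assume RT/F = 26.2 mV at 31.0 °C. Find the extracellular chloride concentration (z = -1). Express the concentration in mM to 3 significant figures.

116 mM

Nernst: E = (26.2/-1) · ln([out]/[in]), so ln([out]/[in]) = -42.0 × -1 / 26.2 = 1.6031.
[out]/[in] = e^(1.6031) = 4.968.
[out] = 4.968 × 23.3 = 115.8 mM.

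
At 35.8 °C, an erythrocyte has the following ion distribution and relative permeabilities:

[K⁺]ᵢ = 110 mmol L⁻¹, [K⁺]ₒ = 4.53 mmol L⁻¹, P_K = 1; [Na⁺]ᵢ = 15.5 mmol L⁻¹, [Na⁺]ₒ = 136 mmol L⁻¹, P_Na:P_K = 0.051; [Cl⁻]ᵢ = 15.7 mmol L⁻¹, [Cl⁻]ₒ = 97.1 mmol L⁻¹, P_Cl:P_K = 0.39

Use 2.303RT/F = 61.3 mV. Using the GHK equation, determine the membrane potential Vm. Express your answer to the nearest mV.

-57 mV

Vm = 61.3 · log₁₀[(Σ P·[cation]ₒ + Σ P·[anion]ᵢ) / (Σ P·[cation]ᵢ + Σ P·[anion]ₒ)]
Numerator = 1×4.53 + 0.051×136 + 0.39×15.7 = 17.59
Denominator = 1×110 + 0.051×15.5 + 0.39×97.1 = 148.7
Vm = 61.3 · log₁₀(0.11832) = 61.3 × (-0.9270) = -56.82 mV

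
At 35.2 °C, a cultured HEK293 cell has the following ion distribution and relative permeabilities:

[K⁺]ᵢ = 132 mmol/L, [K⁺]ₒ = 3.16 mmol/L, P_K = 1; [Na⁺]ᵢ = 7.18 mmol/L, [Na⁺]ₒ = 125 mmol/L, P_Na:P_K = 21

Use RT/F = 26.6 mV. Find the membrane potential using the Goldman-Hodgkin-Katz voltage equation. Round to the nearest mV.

59 mV

Vm = 26.6 · ln[(Σ P·[cation]ₒ + Σ P·[anion]ᵢ) / (Σ P·[cation]ᵢ + Σ P·[anion]ₒ)]
Numerator = 1×3.16 + 21×125 = 2628
Denominator = 1×132 + 21×7.18 = 282.8
Vm = 26.6 · ln(9.294) = 26.6 × (2.2294) = 59.30 mV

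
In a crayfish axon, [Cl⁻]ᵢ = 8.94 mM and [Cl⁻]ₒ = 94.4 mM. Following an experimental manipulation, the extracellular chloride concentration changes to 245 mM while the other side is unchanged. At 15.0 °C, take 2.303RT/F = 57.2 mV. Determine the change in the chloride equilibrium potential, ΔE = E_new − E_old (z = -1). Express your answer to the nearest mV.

-24 mV

E_old = (57.2/-1)·log₁₀(94.4/8.94) = -58.55 mV
E_new = (57.2/-1)·log₁₀(245/8.94) = -82.24 mV
ΔE = -82.24 − (-58.55) = -23.69 mV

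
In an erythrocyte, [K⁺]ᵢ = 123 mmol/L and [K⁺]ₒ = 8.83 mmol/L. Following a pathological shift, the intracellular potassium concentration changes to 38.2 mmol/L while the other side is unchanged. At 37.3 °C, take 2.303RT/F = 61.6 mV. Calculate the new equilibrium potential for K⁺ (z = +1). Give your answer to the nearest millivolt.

After the shift: [K⁺]_out = 8.83, [K⁺]_in = 38.2 mmol/L.
E_new = (61.6/1)·log₁₀(8.83/38.2) = 61.60 · (-0.6361) = -39.18 mV

-39 mV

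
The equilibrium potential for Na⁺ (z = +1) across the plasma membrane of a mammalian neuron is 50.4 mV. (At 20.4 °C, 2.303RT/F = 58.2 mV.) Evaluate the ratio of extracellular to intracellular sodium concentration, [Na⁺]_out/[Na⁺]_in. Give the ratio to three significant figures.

log₁₀([out]/[in]) = E·z/(58.2) = 50.4 × 1 / 58.2 = 0.8660
[out]/[in] = 10^(0.8660) = 7.345

7.34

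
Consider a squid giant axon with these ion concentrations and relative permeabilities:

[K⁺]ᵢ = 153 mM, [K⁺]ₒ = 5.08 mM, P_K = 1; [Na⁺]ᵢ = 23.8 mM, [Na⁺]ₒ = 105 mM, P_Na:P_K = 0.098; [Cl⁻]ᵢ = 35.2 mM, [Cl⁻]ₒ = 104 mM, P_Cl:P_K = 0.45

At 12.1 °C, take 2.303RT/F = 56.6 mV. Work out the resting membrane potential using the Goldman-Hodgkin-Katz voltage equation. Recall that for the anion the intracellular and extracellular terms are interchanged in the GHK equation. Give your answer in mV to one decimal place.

-45.9 mV

Vm = 56.6 · log₁₀[(Σ P·[cation]ₒ + Σ P·[anion]ᵢ) / (Σ P·[cation]ᵢ + Σ P·[anion]ₒ)]
Numerator = 1×5.08 + 0.098×105 + 0.45×35.2 = 31.21
Denominator = 1×153 + 0.098×23.8 + 0.45×104 = 202.1
Vm = 56.6 · log₁₀(0.1544) = 56.6 × (-0.8113) = -45.92 mV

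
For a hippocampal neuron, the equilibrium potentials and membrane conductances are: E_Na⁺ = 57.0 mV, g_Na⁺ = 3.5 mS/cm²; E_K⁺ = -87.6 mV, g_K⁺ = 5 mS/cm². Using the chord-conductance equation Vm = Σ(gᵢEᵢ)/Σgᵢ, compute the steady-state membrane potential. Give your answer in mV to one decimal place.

-28.1 mV

Σ gᵢEᵢ = 3.5·(57.0) + 5·(-87.6) = -238.50
Σ gᵢ = 3.5 + 5 = 8.5
Vm = -238.50 / 8.5 = -28.06 mV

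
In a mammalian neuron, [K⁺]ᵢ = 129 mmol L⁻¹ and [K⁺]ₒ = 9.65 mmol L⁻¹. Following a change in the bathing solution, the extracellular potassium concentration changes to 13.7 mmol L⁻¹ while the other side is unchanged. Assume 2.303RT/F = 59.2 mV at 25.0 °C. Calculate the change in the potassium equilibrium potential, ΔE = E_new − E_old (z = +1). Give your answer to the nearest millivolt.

E_old = (59.2/1)·log₁₀(9.65/129) = -66.66 mV
E_new = (59.2/1)·log₁₀(13.7/129) = -57.65 mV
ΔE = -57.65 − (-66.66) = 9.01 mV

9 mV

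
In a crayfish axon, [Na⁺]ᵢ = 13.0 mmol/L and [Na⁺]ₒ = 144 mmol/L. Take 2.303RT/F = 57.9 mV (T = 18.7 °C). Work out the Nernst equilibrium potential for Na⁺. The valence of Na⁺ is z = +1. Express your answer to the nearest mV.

E = (57.9/z) · log₁₀([Na⁺]_out/[Na⁺]_in) with z = +1.
= (57.9/1) · log₁₀(144/13.0) = 57.90 · log₁₀(11.08)
= 57.90 · (1.0444) = 60.47 mV

60 mV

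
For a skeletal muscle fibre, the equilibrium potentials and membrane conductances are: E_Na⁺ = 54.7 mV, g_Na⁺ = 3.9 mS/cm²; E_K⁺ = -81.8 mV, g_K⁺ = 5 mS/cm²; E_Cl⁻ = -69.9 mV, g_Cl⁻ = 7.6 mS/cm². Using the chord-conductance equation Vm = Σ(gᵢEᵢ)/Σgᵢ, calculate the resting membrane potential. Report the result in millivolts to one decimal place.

-44.1 mV

Σ gᵢEᵢ = 3.9·(54.7) + 5·(-81.8) + 7.6·(-69.9) = -726.91
Σ gᵢ = 3.9 + 5 + 7.6 = 16.5
Vm = -726.91 / 16.5 = -44.06 mV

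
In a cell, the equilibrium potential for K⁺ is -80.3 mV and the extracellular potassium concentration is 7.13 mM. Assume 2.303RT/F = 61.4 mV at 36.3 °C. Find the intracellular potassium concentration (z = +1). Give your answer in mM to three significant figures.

145 mM

Nernst: E = (61.4/1) · log₁₀([out]/[in]), so log₁₀([out]/[in]) = -80.3 × 1 / 61.4 = -1.3078.
[out]/[in] = 10^(-1.3078) = 0.04922.
[in] = 7.13 / 0.04922 = 144.8 mM.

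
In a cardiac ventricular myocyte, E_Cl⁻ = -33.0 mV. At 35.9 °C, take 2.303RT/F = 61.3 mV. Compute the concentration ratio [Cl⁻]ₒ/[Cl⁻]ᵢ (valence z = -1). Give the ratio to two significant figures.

3.5

log₁₀([out]/[in]) = E·z/(61.3) = -33.0 × -1 / 61.3 = 0.5383
[out]/[in] = 10^(0.5383) = 3.454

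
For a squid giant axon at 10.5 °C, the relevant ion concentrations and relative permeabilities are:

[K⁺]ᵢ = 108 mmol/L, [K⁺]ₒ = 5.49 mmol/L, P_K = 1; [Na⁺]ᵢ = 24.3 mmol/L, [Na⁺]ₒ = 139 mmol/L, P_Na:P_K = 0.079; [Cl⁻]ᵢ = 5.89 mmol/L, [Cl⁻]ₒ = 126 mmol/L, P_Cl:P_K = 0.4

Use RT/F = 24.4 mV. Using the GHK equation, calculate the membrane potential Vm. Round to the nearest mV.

Vm = 24.4 · ln[(Σ P·[cation]ₒ + Σ P·[anion]ᵢ) / (Σ P·[cation]ᵢ + Σ P·[anion]ₒ)]
Numerator = 1×5.49 + 0.079×139 + 0.4×5.89 = 18.83
Denominator = 1×108 + 0.079×24.3 + 0.4×126 = 160.3
Vm = 24.4 · ln(0.11743) = 24.4 × (-2.1419) = -52.26 mV

-52 mV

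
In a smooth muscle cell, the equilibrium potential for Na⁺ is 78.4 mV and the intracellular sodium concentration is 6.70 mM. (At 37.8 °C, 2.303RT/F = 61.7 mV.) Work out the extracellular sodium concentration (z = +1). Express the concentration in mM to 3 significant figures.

125 mM

Nernst: E = (61.7/1) · log₁₀([out]/[in]), so log₁₀([out]/[in]) = 78.4 × 1 / 61.7 = 1.2707.
[out]/[in] = 10^(1.2707) = 18.65.
[out] = 18.65 × 6.70 = 125 mM.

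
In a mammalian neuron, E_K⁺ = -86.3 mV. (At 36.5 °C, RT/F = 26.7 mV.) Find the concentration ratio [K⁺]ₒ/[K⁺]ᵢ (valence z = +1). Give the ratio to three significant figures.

0.0395

ln([out]/[in]) = E·z/(26.7) = -86.3 × 1 / 26.7 = -3.2322
[out]/[in] = e^(-3.2322) = 0.03947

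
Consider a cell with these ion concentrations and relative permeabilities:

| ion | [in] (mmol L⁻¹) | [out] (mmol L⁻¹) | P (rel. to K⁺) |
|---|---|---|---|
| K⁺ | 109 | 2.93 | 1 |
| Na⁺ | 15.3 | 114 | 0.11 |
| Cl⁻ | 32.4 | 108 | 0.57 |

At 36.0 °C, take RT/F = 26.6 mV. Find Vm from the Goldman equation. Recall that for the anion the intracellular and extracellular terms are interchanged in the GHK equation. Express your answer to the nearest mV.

-43 mV

Vm = 26.6 · ln[(Σ P·[cation]ₒ + Σ P·[anion]ᵢ) / (Σ P·[cation]ᵢ + Σ P·[anion]ₒ)]
Numerator = 1×2.93 + 0.11×114 + 0.57×32.4 = 33.94
Denominator = 1×109 + 0.11×15.3 + 0.57×108 = 172.2
Vm = 26.6 · ln(0.19704) = 26.6 × (-1.6244) = -43.21 mV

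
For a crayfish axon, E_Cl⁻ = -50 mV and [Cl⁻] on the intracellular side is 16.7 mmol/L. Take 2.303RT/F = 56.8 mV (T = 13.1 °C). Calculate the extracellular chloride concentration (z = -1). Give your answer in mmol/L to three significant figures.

Nernst: E = (56.8/-1) · log₁₀([out]/[in]), so log₁₀([out]/[in]) = -50.0 × -1 / 56.8 = 0.8803.
[out]/[in] = 10^(0.8803) = 7.591.
[out] = 7.591 × 16.7 = 126.8 mmol/L.

127 mmol/L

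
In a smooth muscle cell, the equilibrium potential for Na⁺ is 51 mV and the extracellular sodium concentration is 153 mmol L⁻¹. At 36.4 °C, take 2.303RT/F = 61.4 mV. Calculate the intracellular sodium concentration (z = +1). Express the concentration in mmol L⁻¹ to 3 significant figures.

22.6 mmol L⁻¹

Nernst: E = (61.4/1) · log₁₀([out]/[in]), so log₁₀([out]/[in]) = 51.0 × 1 / 61.4 = 0.8306.
[out]/[in] = 10^(0.8306) = 6.77.
[in] = 153 / 6.77 = 22.6 mmol L⁻¹.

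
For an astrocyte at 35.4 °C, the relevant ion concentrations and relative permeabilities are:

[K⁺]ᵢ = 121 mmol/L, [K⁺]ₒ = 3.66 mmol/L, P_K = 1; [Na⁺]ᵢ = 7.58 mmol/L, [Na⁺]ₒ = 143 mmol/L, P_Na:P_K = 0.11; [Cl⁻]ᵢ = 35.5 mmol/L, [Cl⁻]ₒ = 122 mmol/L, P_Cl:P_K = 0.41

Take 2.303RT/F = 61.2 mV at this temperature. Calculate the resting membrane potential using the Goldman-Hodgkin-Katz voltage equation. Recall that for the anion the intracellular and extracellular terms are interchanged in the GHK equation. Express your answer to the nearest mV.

-43 mV

Vm = 61.2 · log₁₀[(Σ P·[cation]ₒ + Σ P·[anion]ᵢ) / (Σ P·[cation]ᵢ + Σ P·[anion]ₒ)]
Numerator = 1×3.66 + 0.11×143 + 0.41×35.5 = 33.95
Denominator = 1×121 + 0.11×7.58 + 0.41×122 = 171.9
Vm = 61.2 · log₁₀(0.19752) = 61.2 × (-0.7044) = -43.11 mV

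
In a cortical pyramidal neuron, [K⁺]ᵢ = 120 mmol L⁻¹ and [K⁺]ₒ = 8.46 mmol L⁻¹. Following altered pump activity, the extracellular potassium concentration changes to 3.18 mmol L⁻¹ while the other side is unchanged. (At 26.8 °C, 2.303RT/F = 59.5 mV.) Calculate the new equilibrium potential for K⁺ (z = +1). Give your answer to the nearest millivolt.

-94 mV

After the shift: [K⁺]_out = 3.18, [K⁺]_in = 120 mmol L⁻¹.
E_new = (59.5/1)·log₁₀(3.18/120) = 59.50 · (-1.5768) = -93.82 mV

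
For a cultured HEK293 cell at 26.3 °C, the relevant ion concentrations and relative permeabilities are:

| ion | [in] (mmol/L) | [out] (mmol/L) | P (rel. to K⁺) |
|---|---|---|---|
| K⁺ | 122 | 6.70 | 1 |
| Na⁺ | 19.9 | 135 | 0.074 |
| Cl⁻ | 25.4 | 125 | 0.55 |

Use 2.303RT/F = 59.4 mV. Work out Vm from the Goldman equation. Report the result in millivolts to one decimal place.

Vm = 59.4 · log₁₀[(Σ P·[cation]ₒ + Σ P·[anion]ᵢ) / (Σ P·[cation]ᵢ + Σ P·[anion]ₒ)]
Numerator = 1×6.70 + 0.074×135 + 0.55×25.4 = 30.66
Denominator = 1×122 + 0.074×19.9 + 0.55×125 = 192.2
Vm = 59.4 · log₁₀(0.1595) = 59.4 × (-0.7972) = -47.36 mV

-47.4 mV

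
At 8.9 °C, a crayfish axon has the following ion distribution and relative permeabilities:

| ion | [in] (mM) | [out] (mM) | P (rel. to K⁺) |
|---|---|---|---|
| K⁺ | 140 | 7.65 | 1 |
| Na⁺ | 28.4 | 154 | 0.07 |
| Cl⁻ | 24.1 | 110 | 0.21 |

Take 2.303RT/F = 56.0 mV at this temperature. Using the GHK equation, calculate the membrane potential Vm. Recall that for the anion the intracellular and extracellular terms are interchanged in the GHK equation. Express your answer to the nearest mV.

-47 mV

Vm = 56.0 · log₁₀[(Σ P·[cation]ₒ + Σ P·[anion]ᵢ) / (Σ P·[cation]ᵢ + Σ P·[anion]ₒ)]
Numerator = 1×7.65 + 0.07×154 + 0.21×24.1 = 23.49
Denominator = 1×140 + 0.07×28.4 + 0.21×110 = 165.1
Vm = 56.0 · log₁₀(0.14229) = 56.0 × (-0.8468) = -47.42 mV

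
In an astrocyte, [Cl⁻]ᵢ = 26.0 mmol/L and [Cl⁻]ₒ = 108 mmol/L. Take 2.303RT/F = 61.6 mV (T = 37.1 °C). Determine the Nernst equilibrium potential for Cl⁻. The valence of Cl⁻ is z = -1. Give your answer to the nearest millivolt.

E = (61.6/z) · log₁₀([Cl⁻]_out/[Cl⁻]_in) with z = -1.
For an anion, dividing by z = -1 reverses the sign.
= (61.6/-1) · log₁₀(108/26.0) = -61.60 · log₁₀(4.154)
= -61.60 · (0.6185) = -38.10 mV

-38 mV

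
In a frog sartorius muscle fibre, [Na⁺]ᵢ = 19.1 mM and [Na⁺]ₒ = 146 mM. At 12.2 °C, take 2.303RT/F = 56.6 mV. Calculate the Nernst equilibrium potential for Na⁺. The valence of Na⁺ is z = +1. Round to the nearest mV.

E = (56.6/z) · log₁₀([Na⁺]_out/[Na⁺]_in) with z = +1.
= (56.6/1) · log₁₀(146/19.1) = 56.60 · log₁₀(7.644)
= 56.60 · (0.8833) = 50.00 mV

50 mV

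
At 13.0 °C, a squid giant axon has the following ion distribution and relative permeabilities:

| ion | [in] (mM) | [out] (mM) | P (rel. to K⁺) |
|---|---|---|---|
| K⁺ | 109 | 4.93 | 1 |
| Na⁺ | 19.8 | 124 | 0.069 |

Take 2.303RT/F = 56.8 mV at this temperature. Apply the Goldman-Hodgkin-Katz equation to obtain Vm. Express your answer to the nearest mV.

Vm = 56.8 · log₁₀[(Σ P·[cation]ₒ + Σ P·[anion]ᵢ) / (Σ P·[cation]ᵢ + Σ P·[anion]ₒ)]
Numerator = 1×4.93 + 0.069×124 = 13.49
Denominator = 1×109 + 0.069×19.8 = 110.4
Vm = 56.8 · log₁₀(0.12219) = 56.8 × (-0.9130) = -51.86 mV

-52 mV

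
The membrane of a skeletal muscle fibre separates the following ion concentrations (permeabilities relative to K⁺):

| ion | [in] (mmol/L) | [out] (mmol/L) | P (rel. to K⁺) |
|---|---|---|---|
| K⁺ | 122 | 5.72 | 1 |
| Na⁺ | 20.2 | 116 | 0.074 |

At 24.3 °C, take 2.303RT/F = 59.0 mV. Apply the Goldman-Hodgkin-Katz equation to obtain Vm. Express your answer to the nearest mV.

-55 mV

Vm = 59.0 · log₁₀[(Σ P·[cation]ₒ + Σ P·[anion]ᵢ) / (Σ P·[cation]ᵢ + Σ P·[anion]ₒ)]
Numerator = 1×5.72 + 0.074×116 = 14.3
Denominator = 1×122 + 0.074×20.2 = 123.5
Vm = 59.0 · log₁₀(0.11583) = 59.0 × (-0.9362) = -55.24 mV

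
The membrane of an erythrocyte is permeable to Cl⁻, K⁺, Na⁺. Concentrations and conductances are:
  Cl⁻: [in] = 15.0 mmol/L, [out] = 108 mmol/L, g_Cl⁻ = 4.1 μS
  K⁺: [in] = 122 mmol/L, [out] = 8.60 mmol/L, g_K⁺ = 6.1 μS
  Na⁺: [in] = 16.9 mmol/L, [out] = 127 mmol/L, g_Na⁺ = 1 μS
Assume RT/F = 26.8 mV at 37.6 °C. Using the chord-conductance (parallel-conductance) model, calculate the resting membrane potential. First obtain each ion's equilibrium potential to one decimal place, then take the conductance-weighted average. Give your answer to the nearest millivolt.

E_Cl⁻ = (26.8/-1)·ln(108/15.0) = -52.9 mV
E_K⁺ = (26.8/1)·ln(8.60/122) = -71.1 mV
E_Na⁺ = (26.8/1)·ln(127/16.9) = 54.1 mV
Vm = (Σ gᵢEᵢ)/(Σ gᵢ) = (4.1·-52.9 + 6.1·-71.1 + 1·54.1) / (4.1 + 6.1 + 1)
= -596.50 / 11.2 = -53.26 mV

-53 mV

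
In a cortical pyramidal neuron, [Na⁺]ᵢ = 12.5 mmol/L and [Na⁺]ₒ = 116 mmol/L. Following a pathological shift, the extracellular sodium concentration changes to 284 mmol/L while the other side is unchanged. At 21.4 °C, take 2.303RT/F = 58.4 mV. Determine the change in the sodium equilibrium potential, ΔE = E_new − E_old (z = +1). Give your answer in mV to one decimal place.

E_old = (58.4/1)·log₁₀(116/12.5) = 56.50 mV
E_new = (58.4/1)·log₁₀(284/12.5) = 79.21 mV
ΔE = 79.21 − (56.50) = 22.71 mV

22.7 mV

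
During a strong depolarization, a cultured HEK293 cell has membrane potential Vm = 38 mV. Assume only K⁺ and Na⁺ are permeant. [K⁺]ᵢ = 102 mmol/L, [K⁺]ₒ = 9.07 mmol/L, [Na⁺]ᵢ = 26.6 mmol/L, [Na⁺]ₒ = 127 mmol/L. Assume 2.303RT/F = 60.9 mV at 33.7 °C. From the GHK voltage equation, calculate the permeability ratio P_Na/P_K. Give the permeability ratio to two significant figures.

28

Let α = P_Na/P_K. GHK: Vm = 60.9·log₁₀[(Kₒ + α·Naₒ)/(Kᵢ + α·Naᵢ)].
10^(Vm/60.9) = 10^(38.0/60.9) = 4.207
So 4.207·(Kᵢ + α·Naᵢ) = Kₒ + α·Naₒ → α = (4.207·102.0 − 9.07) / (127.0 − 4.207·26.6)
α = (429.1 − 9.07) / (127.0 − 111.9) = 420/15.09 = 27.83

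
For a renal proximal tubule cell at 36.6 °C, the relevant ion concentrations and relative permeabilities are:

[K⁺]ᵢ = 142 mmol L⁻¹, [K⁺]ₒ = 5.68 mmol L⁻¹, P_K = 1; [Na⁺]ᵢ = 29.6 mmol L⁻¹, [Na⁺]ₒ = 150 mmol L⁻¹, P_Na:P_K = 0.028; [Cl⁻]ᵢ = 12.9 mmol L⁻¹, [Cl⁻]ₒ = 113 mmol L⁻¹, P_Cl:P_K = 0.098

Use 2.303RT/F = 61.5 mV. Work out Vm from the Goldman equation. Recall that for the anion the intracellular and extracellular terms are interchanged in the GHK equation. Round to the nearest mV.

Vm = 61.5 · log₁₀[(Σ P·[cation]ₒ + Σ P·[anion]ᵢ) / (Σ P·[cation]ᵢ + Σ P·[anion]ₒ)]
Numerator = 1×5.68 + 0.028×150 + 0.098×12.9 = 11.14
Denominator = 1×142 + 0.028×29.6 + 0.098×113 = 153.9
Vm = 61.5 · log₁₀(0.072411) = 61.5 × (-1.1402) = -70.12 mV

-70 mV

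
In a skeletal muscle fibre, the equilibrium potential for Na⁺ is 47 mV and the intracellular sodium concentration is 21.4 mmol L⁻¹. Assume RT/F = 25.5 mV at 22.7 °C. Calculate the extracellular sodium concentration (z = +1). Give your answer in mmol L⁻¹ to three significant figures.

135 mmol L⁻¹

Nernst: E = (25.5/1) · ln([out]/[in]), so ln([out]/[in]) = 47.0 × 1 / 25.5 = 1.8431.
[out]/[in] = e^(1.8431) = 6.316.
[out] = 6.316 × 21.4 = 135.2 mmol L⁻¹.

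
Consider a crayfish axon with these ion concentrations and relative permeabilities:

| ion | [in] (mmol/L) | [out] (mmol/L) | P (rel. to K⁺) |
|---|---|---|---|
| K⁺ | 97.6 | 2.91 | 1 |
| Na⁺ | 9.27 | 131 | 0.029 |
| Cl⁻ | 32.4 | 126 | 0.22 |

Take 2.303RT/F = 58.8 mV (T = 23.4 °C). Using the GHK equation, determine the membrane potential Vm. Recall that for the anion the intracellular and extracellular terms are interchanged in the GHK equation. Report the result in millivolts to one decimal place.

-56.3 mV

Vm = 58.8 · log₁₀[(Σ P·[cation]ₒ + Σ P·[anion]ᵢ) / (Σ P·[cation]ᵢ + Σ P·[anion]ₒ)]
Numerator = 1×2.91 + 0.029×131 + 0.22×32.4 = 13.84
Denominator = 1×97.6 + 0.029×9.27 + 0.22×126 = 125.6
Vm = 58.8 · log₁₀(0.11018) = 58.8 × (-0.9579) = -56.33 mV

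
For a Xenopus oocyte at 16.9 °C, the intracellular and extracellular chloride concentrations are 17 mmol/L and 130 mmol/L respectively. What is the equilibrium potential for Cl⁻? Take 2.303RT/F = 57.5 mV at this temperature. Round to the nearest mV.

E = (57.5/z) · log₁₀([Cl⁻]_out/[Cl⁻]_in) with z = -1.
For an anion, dividing by z = -1 reverses the sign.
= (57.5/-1) · log₁₀(130/17) = -57.50 · log₁₀(7.647)
= -57.50 · (0.8835) = -50.80 mV

-51 mV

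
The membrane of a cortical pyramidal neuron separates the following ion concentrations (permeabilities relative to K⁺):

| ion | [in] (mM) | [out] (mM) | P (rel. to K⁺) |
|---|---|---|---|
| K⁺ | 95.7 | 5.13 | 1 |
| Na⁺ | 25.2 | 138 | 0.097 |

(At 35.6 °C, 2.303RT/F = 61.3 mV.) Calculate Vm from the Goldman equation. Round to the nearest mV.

Vm = 61.3 · log₁₀[(Σ P·[cation]ₒ + Σ P·[anion]ᵢ) / (Σ P·[cation]ᵢ + Σ P·[anion]ₒ)]
Numerator = 1×5.13 + 0.097×138 = 18.52
Denominator = 1×95.7 + 0.097×25.2 = 98.14
Vm = 61.3 · log₁₀(0.18866) = 61.3 × (-0.7243) = -44.40 mV

-44 mV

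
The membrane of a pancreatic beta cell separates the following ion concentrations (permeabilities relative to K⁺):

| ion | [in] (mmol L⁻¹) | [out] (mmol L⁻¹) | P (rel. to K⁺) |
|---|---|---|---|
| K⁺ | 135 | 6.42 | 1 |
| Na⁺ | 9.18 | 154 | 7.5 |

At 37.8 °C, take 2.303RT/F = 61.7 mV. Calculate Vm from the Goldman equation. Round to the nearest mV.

Vm = 61.7 · log₁₀[(Σ P·[cation]ₒ + Σ P·[anion]ᵢ) / (Σ P·[cation]ᵢ + Σ P·[anion]ₒ)]
Numerator = 1×6.42 + 7.5×154 = 1161
Denominator = 1×135 + 7.5×9.18 = 203.8
Vm = 61.7 · log₁₀(5.6974) = 61.7 × (0.7557) = 46.63 mV

47 mV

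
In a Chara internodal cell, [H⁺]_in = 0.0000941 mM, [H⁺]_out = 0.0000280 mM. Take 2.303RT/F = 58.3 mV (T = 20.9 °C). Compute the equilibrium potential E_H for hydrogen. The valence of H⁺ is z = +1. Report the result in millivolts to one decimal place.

-30.7 mV

E = (58.3/z) · log₁₀([H⁺]_out/[H⁺]_in) with z = +1.
= (58.3/1) · log₁₀(0.0000280/0.0000941) = 58.30 · log₁₀(0.2976)
= 58.30 · (-0.5264) = -30.69 mV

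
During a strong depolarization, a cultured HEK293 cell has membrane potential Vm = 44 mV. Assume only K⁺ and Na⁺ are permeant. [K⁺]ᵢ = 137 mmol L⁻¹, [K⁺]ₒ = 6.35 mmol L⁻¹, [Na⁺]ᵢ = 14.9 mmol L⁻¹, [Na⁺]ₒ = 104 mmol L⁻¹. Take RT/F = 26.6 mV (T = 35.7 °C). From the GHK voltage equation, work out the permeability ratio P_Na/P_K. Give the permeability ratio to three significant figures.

27.2

Let α = P_Na/P_K. GHK: Vm = 26.6·ln[(Kₒ + α·Naₒ)/(Kᵢ + α·Naᵢ)].
e^(Vm/26.6) = e^(44.0/26.6) = 5.2286
So 5.2286·(Kᵢ + α·Naᵢ) = Kₒ + α·Naₒ → α = (5.2286·137.0 − 6.35) / (104.0 − 5.2286·14.9)
α = (716.3 − 6.35) / (104.0 − 77.91) = 710/26.09 = 27.21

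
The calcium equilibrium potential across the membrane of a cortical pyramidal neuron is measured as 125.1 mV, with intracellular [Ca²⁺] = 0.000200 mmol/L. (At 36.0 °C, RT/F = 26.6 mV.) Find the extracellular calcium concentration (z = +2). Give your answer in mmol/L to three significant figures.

2.43 mmol/L

Nernst: E = (26.6/2) · ln([out]/[in]), so ln([out]/[in]) = 125.1 × 2 / 26.6 = 9.4060.
[out]/[in] = e^(9.4060) = 1.216e+04.
[out] = 1.216e+04 × 0.000200 = 2.432 mmol/L.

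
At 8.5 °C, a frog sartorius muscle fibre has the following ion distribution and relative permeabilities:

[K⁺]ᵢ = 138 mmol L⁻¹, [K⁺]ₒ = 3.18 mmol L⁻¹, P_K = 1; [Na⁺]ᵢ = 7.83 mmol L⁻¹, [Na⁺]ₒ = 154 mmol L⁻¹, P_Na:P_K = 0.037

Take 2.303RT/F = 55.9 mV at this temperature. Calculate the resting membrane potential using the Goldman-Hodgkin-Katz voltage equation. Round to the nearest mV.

Vm = 55.9 · log₁₀[(Σ P·[cation]ₒ + Σ P·[anion]ᵢ) / (Σ P·[cation]ᵢ + Σ P·[anion]ₒ)]
Numerator = 1×3.18 + 0.037×154 = 8.878
Denominator = 1×138 + 0.037×7.83 = 138.3
Vm = 55.9 · log₁₀(0.064199) = 55.9 × (-1.1925) = -66.66 mV

-67 mV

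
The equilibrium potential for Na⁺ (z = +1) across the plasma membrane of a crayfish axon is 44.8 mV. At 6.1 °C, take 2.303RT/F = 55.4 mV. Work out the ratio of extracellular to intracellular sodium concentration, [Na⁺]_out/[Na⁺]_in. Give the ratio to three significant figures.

log₁₀([out]/[in]) = E·z/(55.4) = 44.8 × 1 / 55.4 = 0.8087
[out]/[in] = 10^(0.8087) = 6.437

6.44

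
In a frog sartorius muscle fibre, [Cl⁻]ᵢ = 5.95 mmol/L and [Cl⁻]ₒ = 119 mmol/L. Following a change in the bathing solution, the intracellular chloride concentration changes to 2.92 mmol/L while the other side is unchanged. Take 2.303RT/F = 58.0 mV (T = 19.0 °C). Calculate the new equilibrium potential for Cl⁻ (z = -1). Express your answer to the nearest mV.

After the shift: [Cl⁻]_out = 119, [Cl⁻]_in = 2.92 mmol/L.
E_new = (58.0/-1)·log₁₀(119/2.92) = -58.00 · (1.6102) = -93.39 mV

-93 mV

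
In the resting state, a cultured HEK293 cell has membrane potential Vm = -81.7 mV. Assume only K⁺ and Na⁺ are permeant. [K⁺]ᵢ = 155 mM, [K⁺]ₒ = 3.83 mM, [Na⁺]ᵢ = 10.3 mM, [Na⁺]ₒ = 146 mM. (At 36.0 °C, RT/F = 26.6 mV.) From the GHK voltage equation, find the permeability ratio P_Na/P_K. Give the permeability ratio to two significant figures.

0.023

Let α = P_Na/P_K. GHK: Vm = 26.6·ln[(Kₒ + α·Naₒ)/(Kᵢ + α·Naᵢ)].
e^(Vm/26.6) = e^(-81.7/26.6) = 0.046355
So 0.046355·(Kᵢ + α·Naᵢ) = Kₒ + α·Naₒ → α = (0.046355·155.0 − 3.83) / (146.0 − 0.046355·10.3)
α = (7.185 − 3.83) / (146.0 − 0.4775) = 3.355/145.5 = 0.02305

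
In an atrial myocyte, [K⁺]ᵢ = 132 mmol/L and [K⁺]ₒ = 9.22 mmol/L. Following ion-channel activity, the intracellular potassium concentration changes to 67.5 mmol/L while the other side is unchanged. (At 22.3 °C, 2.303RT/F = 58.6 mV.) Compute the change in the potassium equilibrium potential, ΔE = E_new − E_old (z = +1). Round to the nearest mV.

E_old = (58.6/1)·log₁₀(9.22/132) = -67.73 mV
E_new = (58.6/1)·log₁₀(9.22/67.5) = -50.66 mV
ΔE = -50.66 − (-67.73) = 17.07 mV

17 mV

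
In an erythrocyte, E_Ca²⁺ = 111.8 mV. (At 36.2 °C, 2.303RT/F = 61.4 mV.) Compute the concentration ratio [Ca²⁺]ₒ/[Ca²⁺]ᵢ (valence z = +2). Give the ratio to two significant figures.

log₁₀([out]/[in]) = E·z/(61.4) = 111.8 × 2 / 61.4 = 3.6417
[out]/[in] = 10^(3.6417) = 4382

4400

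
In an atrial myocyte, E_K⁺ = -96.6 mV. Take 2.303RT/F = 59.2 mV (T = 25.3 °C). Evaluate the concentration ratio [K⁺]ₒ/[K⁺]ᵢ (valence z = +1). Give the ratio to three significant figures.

0.0233

log₁₀([out]/[in]) = E·z/(59.2) = -96.6 × 1 / 59.2 = -1.6318
[out]/[in] = 10^(-1.6318) = 0.02335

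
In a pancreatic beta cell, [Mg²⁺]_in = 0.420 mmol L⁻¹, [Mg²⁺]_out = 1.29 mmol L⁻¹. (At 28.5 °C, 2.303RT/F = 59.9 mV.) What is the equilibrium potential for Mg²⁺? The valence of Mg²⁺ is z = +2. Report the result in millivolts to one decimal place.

14.6 mV

E = (59.9/z) · log₁₀([Mg²⁺]_out/[Mg²⁺]_in) with z = +2.
= (59.9/2) · log₁₀(1.29/0.420) = 29.95 · log₁₀(3.071)
= 29.95 · (0.4873) = 14.60 mV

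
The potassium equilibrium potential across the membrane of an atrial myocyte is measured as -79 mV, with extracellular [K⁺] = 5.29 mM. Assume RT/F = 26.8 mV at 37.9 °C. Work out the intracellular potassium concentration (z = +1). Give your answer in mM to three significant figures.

Nernst: E = (26.8/1) · ln([out]/[in]), so ln([out]/[in]) = -79.0 × 1 / 26.8 = -2.9478.
[out]/[in] = e^(-2.9478) = 0.05246.
[in] = 5.29 / 0.05246 = 100.8 mM.

101 mM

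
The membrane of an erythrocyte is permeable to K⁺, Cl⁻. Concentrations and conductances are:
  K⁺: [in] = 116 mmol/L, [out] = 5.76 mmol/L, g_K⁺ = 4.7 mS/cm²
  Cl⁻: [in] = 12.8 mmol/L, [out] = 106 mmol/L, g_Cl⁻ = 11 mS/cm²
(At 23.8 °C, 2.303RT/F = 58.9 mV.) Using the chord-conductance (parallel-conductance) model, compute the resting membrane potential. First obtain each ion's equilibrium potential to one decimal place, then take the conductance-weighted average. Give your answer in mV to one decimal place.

-60.9 mV

E_K⁺ = (58.9/1)·log₁₀(5.76/116) = -76.8 mV
E_Cl⁻ = (58.9/-1)·log₁₀(106/12.8) = -54.1 mV
Vm = (Σ gᵢEᵢ)/(Σ gᵢ) = (4.7·-76.8 + 11·-54.1) / (4.7 + 11)
= -956.06 / 15.7 = -60.90 mV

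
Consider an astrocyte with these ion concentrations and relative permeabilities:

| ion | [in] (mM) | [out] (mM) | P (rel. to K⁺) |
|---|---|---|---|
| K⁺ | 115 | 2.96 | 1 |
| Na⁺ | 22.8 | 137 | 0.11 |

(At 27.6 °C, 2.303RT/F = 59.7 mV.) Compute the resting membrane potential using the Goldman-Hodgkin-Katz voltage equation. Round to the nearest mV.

Vm = 59.7 · log₁₀[(Σ P·[cation]ₒ + Σ P·[anion]ᵢ) / (Σ P·[cation]ᵢ + Σ P·[anion]ₒ)]
Numerator = 1×2.96 + 0.11×137 = 18.03
Denominator = 1×115 + 0.11×22.8 = 117.5
Vm = 59.7 · log₁₀(0.15344) = 59.7 × (-0.8141) = -48.60 mV

-49 mV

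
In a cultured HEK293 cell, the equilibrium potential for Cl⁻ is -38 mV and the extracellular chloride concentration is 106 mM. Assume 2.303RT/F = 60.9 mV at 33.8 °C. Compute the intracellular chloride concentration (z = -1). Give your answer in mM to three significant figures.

Nernst: E = (60.9/-1) · log₁₀([out]/[in]), so log₁₀([out]/[in]) = -38.0 × -1 / 60.9 = 0.6240.
[out]/[in] = 10^(0.6240) = 4.207.
[in] = 106 / 4.207 = 25.2 mM.

25.2 mM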